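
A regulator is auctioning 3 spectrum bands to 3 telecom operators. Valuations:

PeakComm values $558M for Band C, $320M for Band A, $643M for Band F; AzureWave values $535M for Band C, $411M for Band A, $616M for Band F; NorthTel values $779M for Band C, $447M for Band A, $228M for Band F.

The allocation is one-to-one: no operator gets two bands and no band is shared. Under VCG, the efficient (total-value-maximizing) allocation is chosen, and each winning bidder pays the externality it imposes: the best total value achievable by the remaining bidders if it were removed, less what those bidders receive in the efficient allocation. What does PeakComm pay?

Efficient allocation: PeakComm→Band F ($643M), AzureWave→Band A ($411M), NorthTel→Band C ($779M); total welfare W = $1833M.
PeakComm receives Band F at value $643M, so the others get W − 643 = $1190M.
Without PeakComm: best allocation of the remaining 2 bidders over all 3 bands is AzureWave→Band F ($616M), NorthTel→Band C ($779M), total $1395M.
VCG payment = (others' best without PeakComm) − (others' welfare with PeakComm) = 1395 − 1190 = $205M.

PeakComm pays $205M.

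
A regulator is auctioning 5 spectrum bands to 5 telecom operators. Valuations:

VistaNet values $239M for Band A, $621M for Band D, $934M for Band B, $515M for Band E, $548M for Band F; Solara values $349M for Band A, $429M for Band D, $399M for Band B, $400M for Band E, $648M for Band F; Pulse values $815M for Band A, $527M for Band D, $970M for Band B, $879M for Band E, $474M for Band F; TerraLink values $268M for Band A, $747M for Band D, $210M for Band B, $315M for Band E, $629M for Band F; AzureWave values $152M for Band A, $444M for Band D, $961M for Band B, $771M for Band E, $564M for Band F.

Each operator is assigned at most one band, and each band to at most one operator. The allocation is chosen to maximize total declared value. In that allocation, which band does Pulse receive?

Pulse receives Band A.

Treat this as an assignment problem: match each operator to one band.
Optimal: VistaNet→Band B ($934M), Solara→Band F ($648M), Pulse→Band A ($815M), TerraLink→Band D ($747M), AzureWave→Band E ($771M) — total 934+648+815+747+771 = $3915M.
Max-entry greedy (repeatedly take the single best remaining cell) gives $3375M, worse by 540.
No other one-to-one assignment exceeds $3915M.
Pulse's own top band is Band B ($970M), but forcing Pulse→Band B and reassigning the rest optimally gives only $3385M — worse by 530.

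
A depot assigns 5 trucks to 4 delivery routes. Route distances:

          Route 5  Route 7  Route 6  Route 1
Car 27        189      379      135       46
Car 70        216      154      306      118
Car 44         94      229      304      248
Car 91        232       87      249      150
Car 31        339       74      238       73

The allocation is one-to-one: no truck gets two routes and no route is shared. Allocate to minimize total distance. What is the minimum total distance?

Optimal: Car 44→Route 5 (94 km), Car 91→Route 7 (87 km), Car 27→Route 6 (135 km), Car 31→Route 1 (73 km) — total 94+87+135+73 = 389 km.
Next-best assignment: Car 44→Route 5, Car 31→Route 7, Car 27→Route 6, Car 70→Route 1 = 421 km.
No other one-to-one assignment undercuts 389 km.

Min total: 389 km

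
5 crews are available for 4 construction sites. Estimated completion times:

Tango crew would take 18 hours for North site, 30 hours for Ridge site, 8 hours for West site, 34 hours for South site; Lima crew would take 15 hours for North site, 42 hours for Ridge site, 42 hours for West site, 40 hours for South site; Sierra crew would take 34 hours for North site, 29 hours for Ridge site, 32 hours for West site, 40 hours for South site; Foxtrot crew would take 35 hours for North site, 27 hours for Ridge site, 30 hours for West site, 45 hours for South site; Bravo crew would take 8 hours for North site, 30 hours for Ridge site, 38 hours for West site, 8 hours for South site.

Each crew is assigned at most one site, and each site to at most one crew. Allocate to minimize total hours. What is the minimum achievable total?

Minimum total: 58 hours

Optimal: Lima crew→North site (15 hours), Foxtrot crew→Ridge site (27 hours), Tango crew→West site (8 hours), Bravo crew→South site (8 hours) — total 15+27+8+8 = 58 hours.
Column-greedy (each site in turn goes to its cheapest remaining crew) gives 83 hours, worse by 25.
No other one-to-one assignment undercuts 58 hours.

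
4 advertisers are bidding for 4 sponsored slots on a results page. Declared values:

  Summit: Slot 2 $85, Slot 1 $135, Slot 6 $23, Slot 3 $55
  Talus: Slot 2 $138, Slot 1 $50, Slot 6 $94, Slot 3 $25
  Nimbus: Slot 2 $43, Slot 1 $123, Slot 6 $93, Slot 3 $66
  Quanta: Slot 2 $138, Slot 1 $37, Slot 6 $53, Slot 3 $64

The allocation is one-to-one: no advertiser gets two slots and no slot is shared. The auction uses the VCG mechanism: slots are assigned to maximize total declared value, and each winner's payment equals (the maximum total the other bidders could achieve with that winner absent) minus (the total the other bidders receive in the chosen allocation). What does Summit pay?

Summit pays $57.

Efficient allocation: Summit→Slot 1 ($135), Talus→Slot 6 ($94), Nimbus→Slot 3 ($66), Quanta→Slot 2 ($138); total welfare W = $433.
Summit receives Slot 1 at value $135, so the others get W − 135 = $298.
Without Summit: best allocation of the remaining 3 bidders over all 4 slots is Talus→Slot 6 ($94), Nimbus→Slot 1 ($123), Quanta→Slot 2 ($138), total $355.
VCG payment = (others' best without Summit) − (others' welfare with Summit) = 355 − 298 = $57.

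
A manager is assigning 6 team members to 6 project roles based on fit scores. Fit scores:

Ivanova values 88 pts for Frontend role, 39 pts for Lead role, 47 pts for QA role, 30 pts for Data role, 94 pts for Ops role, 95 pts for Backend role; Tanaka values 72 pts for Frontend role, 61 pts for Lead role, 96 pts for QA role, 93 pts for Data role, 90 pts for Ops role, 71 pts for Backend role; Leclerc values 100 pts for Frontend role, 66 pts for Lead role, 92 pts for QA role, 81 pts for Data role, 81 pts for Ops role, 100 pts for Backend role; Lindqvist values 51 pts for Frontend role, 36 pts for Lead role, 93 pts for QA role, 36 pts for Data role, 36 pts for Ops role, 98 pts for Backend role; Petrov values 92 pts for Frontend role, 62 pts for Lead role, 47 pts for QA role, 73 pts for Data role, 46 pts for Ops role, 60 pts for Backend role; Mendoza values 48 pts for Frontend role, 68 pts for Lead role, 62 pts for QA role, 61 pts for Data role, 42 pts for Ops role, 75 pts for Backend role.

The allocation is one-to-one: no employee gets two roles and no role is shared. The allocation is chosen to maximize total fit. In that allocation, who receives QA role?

Optimal: Ivanova→Ops role (94 pts), Tanaka→Data role (93 pts), Leclerc→Backend role (100 pts), Lindqvist→QA role (93 pts), Petrov→Frontend role (92 pts), Mendoza→Lead role (68 pts) — total 94+93+100+93+92+68 = 540 pts.
Column-greedy (each role in turn goes to its best remaining employee) gives 529 pts, worse by 11.
Next-best assignment: Ivanova→Ops role, Tanaka→Data role, Leclerc→QA role, Lindqvist→Backend role, Petrov→Frontend role, Mendoza→Lead role = 537 pts.
Checked against all permutations: 540 pts is optimal.
Lindqvist's own top role is Backend role (98 pts), but forcing Lindqvist→Backend role and reassigning the rest optimally gives only 537 pts — worse by 3.

Lindqvist receives QA role.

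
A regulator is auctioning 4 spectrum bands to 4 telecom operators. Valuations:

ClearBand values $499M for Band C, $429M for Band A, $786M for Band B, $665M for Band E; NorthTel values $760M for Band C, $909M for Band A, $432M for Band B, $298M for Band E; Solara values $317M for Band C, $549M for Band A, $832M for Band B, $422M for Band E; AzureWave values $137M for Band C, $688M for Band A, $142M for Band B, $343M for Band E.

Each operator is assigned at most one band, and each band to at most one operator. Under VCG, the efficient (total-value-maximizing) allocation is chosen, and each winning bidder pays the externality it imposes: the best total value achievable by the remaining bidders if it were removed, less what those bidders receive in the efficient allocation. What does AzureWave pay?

AzureWave pays $149M.

Efficient allocation: ClearBand→Band E ($665M), NorthTel→Band C ($760M), Solara→Band B ($832M), AzureWave→Band A ($688M); total welfare W = $2945M.
AzureWave receives Band A at value $688M, so the others get W − 688 = $2257M.
Without AzureWave: best allocation of the remaining 3 bidders over all 4 bands is ClearBand→Band E ($665M), NorthTel→Band A ($909M), Solara→Band B ($832M), total $2406M.
VCG payment = (others' best without AzureWave) − (others' welfare with AzureWave) = 2406 − 2257 = $149M.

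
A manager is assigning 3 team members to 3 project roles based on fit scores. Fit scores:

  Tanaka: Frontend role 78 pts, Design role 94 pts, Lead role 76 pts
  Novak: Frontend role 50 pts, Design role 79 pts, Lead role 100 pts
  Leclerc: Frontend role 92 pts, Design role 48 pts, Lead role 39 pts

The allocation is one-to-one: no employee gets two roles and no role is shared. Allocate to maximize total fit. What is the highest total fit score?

Maximum total: 286 pts

Optimal: Tanaka→Design role (94 pts), Novak→Lead role (100 pts), Leclerc→Frontend role (92 pts) — total 94+100+92 = 286 pts.
Next-best assignment: Tanaka→Lead role, Novak→Design role, Leclerc→Frontend role = 247 pts.
Swapping Novak↔Tanaka (Novak→Design role 79 pts, Tanaka→Lead role 76 pts) loses 39.
Every other assignment is strictly worse.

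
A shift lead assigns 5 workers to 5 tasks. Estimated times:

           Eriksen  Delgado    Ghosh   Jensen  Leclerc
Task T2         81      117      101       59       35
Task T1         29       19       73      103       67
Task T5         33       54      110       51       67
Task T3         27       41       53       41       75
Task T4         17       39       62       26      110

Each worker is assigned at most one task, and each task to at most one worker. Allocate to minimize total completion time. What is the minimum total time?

Min total: 166 min

Treat this as an assignment problem: match each worker to one task.
Optimal: Eriksen→Task T5 (33 min), Delgado→Task T1 (19 min), Ghosh→Task T3 (53 min), Jensen→Task T4 (26 min), Leclerc→Task T2 (35 min) — total 33+19+53+26+35 = 166 min.
Column-greedy (each task in turn goes to its cheapest remaining worker) gives 190 min, worse by 24.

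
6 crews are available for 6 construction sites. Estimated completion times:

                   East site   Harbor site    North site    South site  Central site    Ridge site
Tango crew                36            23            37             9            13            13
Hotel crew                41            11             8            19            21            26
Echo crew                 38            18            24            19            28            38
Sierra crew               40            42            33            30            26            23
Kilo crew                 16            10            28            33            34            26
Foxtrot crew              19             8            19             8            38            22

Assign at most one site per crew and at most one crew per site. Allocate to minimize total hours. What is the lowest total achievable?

Min total: 86 hours

This is a one-to-one assignment (minimum-cost bipartite matching).
Optimal: Tango crew→Central site (13 hours), Hotel crew→North site (8 hours), Echo crew→Harbor site (18 hours), Sierra crew→Ridge site (23 hours), Kilo crew→East site (16 hours), Foxtrot crew→South site (8 hours) — total 13+8+18+23+16+8 = 86 hours.
Every other assignment is strictly worse.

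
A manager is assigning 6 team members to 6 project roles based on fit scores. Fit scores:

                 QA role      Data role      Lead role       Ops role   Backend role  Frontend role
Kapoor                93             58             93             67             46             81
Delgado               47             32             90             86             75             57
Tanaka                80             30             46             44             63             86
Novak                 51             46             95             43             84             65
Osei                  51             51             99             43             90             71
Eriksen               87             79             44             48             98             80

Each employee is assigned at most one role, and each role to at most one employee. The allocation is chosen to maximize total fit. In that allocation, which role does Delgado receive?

Delgado receives Ops role.

This is the linear assignment problem.
Optimal: Kapoor→QA role (93 pts), Delgado→Ops role (86 pts), Tanaka→Frontend role (86 pts), Novak→Lead role (95 pts), Osei→Backend role (90 pts), Eriksen→Data role (79 pts) — total 93+86+86+95+90+79 = 529 pts.
Column-greedy (each role in turn goes to its best remaining employee) gives 527 pts, worse by 2.
Swapping Kapoor↔Eriksen (Kapoor→Data role 58 pts, Eriksen→QA role 87 pts) loses 27.
Checked against all permutations: 529 pts is optimal.
Delgado's own top role is Lead role (90 pts), but forcing Delgado→Lead role and reassigning the rest optimally gives only 481 pts — worse by 48.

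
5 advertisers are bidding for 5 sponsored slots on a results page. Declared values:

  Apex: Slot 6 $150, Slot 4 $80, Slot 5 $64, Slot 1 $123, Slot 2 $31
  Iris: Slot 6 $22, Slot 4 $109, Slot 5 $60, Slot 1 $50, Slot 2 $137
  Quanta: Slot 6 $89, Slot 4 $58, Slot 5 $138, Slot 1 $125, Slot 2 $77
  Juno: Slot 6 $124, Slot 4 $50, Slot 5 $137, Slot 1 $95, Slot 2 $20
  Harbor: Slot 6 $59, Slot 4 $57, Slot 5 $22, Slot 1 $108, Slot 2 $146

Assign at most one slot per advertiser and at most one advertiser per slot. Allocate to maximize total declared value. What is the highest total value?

Optimal: Apex→Slot 6 ($150), Iris→Slot 4 ($109), Quanta→Slot 1 ($125), Juno→Slot 5 ($137), Harbor→Slot 2 ($146) — total 150+109+125+137+146 = $667.
Row-greedy (each advertiser in turn takes its best remaining slot) gives $577, worse by 90.
Swapping Harbor↔Apex (Harbor→Slot 6 $59, Apex→Slot 2 $31) loses 206.

Maximum total: $667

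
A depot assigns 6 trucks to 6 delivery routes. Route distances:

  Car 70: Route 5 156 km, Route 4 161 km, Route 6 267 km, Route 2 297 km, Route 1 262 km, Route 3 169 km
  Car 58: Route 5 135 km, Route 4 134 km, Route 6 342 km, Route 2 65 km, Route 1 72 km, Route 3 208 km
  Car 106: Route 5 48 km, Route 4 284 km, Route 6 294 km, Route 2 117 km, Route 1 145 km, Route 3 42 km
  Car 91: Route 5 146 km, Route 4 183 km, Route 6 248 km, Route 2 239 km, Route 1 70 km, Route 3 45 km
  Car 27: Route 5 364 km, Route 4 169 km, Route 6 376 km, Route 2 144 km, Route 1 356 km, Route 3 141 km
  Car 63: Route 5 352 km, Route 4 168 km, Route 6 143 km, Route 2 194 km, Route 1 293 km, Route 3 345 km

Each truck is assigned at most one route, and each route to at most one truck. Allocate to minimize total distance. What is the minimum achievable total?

Optimal: Car 70→Route 4 (161 km), Car 58→Route 1 (72 km), Car 106→Route 5 (48 km), Car 91→Route 3 (45 km), Car 27→Route 2 (144 km), Car 63→Route 6 (143 km) — total 161+72+48+45+144+143 = 613 km.
Row-greedy (each truck in turn takes its cheapest remaining route) gives 645 km, worse by 32.
Checked against all permutations: 613 km is optimal.

Minimum total: 613 km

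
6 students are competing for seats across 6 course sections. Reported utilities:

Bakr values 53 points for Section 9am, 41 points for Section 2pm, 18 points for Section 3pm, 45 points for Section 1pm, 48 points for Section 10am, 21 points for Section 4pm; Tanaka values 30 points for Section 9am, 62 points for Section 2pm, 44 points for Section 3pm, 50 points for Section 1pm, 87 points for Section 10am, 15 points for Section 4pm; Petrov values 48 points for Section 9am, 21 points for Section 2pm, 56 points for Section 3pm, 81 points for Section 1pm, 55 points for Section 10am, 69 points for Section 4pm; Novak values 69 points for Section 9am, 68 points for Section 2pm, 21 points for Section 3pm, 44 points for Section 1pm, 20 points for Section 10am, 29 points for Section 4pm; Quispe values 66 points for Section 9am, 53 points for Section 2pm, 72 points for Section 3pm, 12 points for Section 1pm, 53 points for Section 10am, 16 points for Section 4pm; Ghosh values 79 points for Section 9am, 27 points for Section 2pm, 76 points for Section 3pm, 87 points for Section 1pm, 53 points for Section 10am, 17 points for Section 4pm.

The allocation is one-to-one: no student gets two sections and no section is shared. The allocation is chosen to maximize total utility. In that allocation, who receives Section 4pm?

This is a one-to-one assignment (maximum-weight bipartite matching).
Optimal: Bakr→Section 9am (53 points), Tanaka→Section 10am (87 points), Petrov→Section 4pm (69 points), Novak→Section 2pm (68 points), Quispe→Section 3pm (72 points), Ghosh→Section 1pm (87 points) — total 53+87+69+68+72+87 = 436 points.
Max-entry greedy (repeatedly take the single best remaining cell) gives 425 points, worse by 11.
Swapping Ghosh↔Bakr (Ghosh→Section 9am 79 points, Bakr→Section 1pm 45 points) loses 16.
Petrov's own top section is Section 1pm (81 points), but forcing Petrov→Section 1pm and reassigning the rest optimally gives only 408 points — worse by 28.

Petrov receives Section 4pm.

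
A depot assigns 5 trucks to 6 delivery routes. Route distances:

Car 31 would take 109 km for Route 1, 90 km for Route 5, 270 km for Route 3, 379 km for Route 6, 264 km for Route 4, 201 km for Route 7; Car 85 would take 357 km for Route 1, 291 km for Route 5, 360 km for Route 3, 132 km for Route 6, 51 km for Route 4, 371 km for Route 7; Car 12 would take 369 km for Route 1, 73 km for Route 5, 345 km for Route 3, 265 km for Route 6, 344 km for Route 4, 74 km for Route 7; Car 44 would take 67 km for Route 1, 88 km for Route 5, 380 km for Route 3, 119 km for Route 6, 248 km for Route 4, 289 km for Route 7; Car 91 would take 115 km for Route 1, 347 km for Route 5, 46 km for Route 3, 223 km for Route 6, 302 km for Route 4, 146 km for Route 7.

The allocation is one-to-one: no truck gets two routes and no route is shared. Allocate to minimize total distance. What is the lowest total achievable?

This is the linear assignment problem.
Optimal: Car 31→Route 5 (90 km), Car 85→Route 4 (51 km), Car 12→Route 7 (74 km), Car 44→Route 1 (67 km), Car 91→Route 3 (46 km) — total 90+51+74+67+46 = 328 km.
Min-entry greedy (repeatedly take the single cheapest remaining cell) gives 438 km, worse by 110.
No other one-to-one assignment undercuts 328 km.

Min total: 328 km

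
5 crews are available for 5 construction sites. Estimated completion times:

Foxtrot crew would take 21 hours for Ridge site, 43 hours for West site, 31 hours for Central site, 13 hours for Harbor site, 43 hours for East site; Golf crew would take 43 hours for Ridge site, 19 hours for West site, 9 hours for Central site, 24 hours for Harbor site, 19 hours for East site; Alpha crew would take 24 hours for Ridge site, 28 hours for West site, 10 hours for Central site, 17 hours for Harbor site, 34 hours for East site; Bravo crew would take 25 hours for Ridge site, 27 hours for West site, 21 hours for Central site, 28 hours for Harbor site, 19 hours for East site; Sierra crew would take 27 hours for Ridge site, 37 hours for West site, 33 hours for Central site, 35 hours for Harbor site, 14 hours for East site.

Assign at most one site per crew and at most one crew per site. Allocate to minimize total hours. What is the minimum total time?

Optimal: Foxtrot crew→Harbor site (13 hours), Golf crew→West site (19 hours), Alpha crew→Central site (10 hours), Bravo crew→Ridge site (25 hours), Sierra crew→East site (14 hours) — total 13+19+10+25+14 = 81 hours.
Next-best assignment: Foxtrot crew→Harbor site, Golf crew→Central site, Alpha crew→Ridge site, Bravo crew→West site, Sierra crew→East site = 87 hours.
Swapping Golf crew↔Sierra crew (Golf crew→East site 19 hours, Sierra crew→West site 37 hours) adds 23.

Min total: 81 hours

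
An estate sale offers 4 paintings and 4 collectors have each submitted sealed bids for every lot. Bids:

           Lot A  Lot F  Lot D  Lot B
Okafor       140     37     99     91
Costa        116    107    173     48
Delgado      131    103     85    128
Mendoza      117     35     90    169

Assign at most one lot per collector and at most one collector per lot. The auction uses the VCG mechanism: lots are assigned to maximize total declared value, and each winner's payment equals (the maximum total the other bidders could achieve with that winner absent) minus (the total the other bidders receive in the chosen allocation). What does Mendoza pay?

Mendoza pays $25.

Efficient allocation: Okafor→Lot A ($140), Costa→Lot D ($173), Delgado→Lot F ($103), Mendoza→Lot B ($169); total welfare W = $585.
Mendoza receives Lot B at value $169, so the others get W − 169 = $416.
Without Mendoza: best allocation of the remaining 3 bidders over all 4 lots is Okafor→Lot A ($140), Costa→Lot D ($173), Delgado→Lot B ($128), total $441.
VCG payment = (others' best without Mendoza) − (others' welfare with Mendoza) = 441 − 416 = $25.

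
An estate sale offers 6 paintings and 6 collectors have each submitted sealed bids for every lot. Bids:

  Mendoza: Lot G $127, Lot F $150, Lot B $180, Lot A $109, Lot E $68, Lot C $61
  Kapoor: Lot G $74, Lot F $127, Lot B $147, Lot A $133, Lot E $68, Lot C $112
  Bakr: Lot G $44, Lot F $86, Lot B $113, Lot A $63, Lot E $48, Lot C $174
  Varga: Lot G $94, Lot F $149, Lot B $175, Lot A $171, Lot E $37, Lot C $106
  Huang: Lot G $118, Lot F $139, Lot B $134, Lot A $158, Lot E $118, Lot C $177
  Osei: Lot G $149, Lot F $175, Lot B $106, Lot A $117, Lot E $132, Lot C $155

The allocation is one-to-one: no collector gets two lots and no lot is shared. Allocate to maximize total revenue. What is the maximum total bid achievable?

Maximum total: $919

This is the linear assignment problem.
Optimal: Mendoza→Lot B ($180), Kapoor→Lot F ($127), Bakr→Lot C ($174), Varga→Lot A ($171), Huang→Lot E ($118), Osei→Lot G ($149) — total 180+127+174+171+118+149 = $919.
Column-greedy (each lot in turn goes to its best remaining collector) gives $874, worse by 45.
Next-best assignment: Mendoza→Lot G, Kapoor→Lot B, Bakr→Lot C, Varga→Lot A, Huang→Lot E, Osei→Lot F = $912.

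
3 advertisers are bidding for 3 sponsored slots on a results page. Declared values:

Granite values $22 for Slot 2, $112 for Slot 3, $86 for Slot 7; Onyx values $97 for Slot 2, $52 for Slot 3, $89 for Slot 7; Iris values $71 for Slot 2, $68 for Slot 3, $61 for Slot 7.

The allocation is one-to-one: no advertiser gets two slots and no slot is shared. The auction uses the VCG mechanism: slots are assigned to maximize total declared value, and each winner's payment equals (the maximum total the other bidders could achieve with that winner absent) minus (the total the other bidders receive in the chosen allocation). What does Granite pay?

Granite pays $5.

Efficient allocation: Granite→Slot 3 ($112), Onyx→Slot 7 ($89), Iris→Slot 2 ($71); total welfare W = $272.
Granite receives Slot 3 at value $112, so the others get W − 112 = $160.
Without Granite: best allocation of the remaining 2 bidders over all 3 slots is Onyx→Slot 2 ($97), Iris→Slot 3 ($68), total $165.
VCG payment = (others' best without Granite) − (others' welfare with Granite) = 165 − 160 = $5.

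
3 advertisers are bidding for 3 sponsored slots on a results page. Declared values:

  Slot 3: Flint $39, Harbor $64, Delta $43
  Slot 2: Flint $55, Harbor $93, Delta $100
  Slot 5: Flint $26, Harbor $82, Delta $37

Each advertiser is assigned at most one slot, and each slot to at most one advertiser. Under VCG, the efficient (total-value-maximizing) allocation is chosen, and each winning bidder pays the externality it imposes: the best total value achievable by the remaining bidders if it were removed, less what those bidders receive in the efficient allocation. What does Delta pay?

Delta pays $16.

Efficient allocation: Flint→Slot 3 ($39), Harbor→Slot 5 ($82), Delta→Slot 2 ($100); total welfare W = $221.
Delta receives Slot 2 at value $100, so the others get W − 100 = $121.
Without Delta: best allocation of the remaining 2 bidders over all 3 slots is Flint→Slot 2 ($55), Harbor→Slot 5 ($82), total $137.
VCG payment = (others' best without Delta) − (others' welfare with Delta) = 137 − 121 = $16.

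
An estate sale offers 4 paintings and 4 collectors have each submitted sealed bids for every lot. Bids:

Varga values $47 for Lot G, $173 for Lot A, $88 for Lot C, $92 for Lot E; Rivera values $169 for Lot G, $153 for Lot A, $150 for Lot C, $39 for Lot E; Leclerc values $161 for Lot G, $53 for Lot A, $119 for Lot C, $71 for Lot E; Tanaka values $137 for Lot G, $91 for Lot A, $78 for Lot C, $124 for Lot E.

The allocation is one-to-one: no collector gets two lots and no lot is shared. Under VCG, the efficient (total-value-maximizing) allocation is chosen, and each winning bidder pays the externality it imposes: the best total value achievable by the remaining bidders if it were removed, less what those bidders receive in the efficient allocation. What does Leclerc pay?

Efficient allocation: Varga→Lot A ($173), Rivera→Lot C ($150), Leclerc→Lot G ($161), Tanaka→Lot E ($124); total welfare W = $608.
Leclerc receives Lot G at value $161, so the others get W − 161 = $447.
Without Leclerc: best allocation of the remaining 3 bidders over all 4 lots is Varga→Lot A ($173), Rivera→Lot G ($169), Tanaka→Lot E ($124), total $466.
VCG payment = (others' best without Leclerc) − (others' welfare with Leclerc) = 466 − 447 = $19.

Leclerc pays $19.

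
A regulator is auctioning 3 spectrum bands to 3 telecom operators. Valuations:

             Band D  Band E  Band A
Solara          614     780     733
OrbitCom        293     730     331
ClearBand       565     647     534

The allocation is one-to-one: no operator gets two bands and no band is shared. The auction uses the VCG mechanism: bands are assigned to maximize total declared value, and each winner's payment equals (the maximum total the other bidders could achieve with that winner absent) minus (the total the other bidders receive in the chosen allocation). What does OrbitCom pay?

Efficient allocation: Solara→Band A ($733M), OrbitCom→Band E ($730M), ClearBand→Band D ($565M); total welfare W = $2028M.
OrbitCom receives Band E at value $730M, so the others get W − 730 = $1298M.
Without OrbitCom: best allocation of the remaining 2 bidders over all 3 bands is Solara→Band A ($733M), ClearBand→Band E ($647M), total $1380M.
VCG payment = (others' best without OrbitCom) − (others' welfare with OrbitCom) = 1380 − 1298 = $82M.

OrbitCom pays $82M.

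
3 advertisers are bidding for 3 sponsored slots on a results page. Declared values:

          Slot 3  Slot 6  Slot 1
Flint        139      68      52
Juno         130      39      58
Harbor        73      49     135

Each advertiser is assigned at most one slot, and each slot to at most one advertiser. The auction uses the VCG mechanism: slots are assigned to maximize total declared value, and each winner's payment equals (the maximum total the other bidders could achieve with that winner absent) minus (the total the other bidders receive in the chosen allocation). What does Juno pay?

Efficient allocation: Flint→Slot 6 ($68), Juno→Slot 3 ($130), Harbor→Slot 1 ($135); total welfare W = $333.
Juno receives Slot 3 at value $130, so the others get W − 130 = $203.
Without Juno: best allocation of the remaining 2 bidders over all 3 slots is Flint→Slot 3 ($139), Harbor→Slot 1 ($135), total $274.
VCG payment = (others' best without Juno) − (others' welfare with Juno) = 274 − 203 = $71.

Juno pays $71.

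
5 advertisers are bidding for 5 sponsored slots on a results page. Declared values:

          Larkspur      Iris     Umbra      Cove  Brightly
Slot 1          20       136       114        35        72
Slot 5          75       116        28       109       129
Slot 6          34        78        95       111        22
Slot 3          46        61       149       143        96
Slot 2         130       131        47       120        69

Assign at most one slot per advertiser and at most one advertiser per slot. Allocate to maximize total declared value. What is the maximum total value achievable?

This is the linear assignment problem.
Optimal: Larkspur→Slot 2 ($130), Iris→Slot 1 ($136), Umbra→Slot 3 ($149), Cove→Slot 6 ($111), Brightly→Slot 5 ($129) — total 130+136+149+111+129 = $655.
No other one-to-one assignment exceeds $655.

Maximum total: $655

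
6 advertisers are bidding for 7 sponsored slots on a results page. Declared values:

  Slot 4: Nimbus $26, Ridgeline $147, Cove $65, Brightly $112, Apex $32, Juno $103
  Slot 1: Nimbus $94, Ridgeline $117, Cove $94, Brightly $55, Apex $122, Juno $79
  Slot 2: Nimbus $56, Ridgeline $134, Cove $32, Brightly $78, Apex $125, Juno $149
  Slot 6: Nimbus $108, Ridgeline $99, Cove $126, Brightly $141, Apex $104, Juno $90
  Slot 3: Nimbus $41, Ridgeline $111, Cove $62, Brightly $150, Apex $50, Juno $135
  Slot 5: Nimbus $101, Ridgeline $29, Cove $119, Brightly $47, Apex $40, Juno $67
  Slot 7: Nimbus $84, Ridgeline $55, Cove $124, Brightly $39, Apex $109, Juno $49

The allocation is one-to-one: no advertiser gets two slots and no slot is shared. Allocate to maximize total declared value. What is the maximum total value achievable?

Optimal: Nimbus→Slot 6 ($108), Ridgeline→Slot 4 ($147), Cove→Slot 7 ($124), Brightly→Slot 3 ($150), Apex→Slot 1 ($122), Juno→Slot 2 ($149) — total 108+147+124+150+122+149 = $800.
Column-greedy (each slot in turn goes to its best remaining advertiser) gives $722, worse by 78.
Next-best assignment: Nimbus→Slot 6, Ridgeline→Slot 4, Cove→Slot 5, Brightly→Slot 3, Apex→Slot 1, Juno→Slot 2 = $795.
Every other assignment is strictly worse.

Max total: $800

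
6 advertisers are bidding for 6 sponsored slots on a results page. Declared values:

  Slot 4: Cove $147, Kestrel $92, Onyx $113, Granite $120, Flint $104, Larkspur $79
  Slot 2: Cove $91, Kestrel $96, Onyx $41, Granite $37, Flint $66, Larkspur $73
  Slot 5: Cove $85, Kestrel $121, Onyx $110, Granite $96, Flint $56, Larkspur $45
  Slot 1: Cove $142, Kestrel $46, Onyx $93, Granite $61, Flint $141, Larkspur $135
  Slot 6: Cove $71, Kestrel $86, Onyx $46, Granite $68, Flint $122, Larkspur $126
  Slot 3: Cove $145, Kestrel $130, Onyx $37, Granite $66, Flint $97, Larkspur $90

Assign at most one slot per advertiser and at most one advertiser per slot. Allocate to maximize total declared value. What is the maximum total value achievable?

Optimal: Cove→Slot 3 ($145), Kestrel→Slot 2 ($96), Onyx→Slot 5 ($110), Granite→Slot 4 ($120), Flint→Slot 1 ($141), Larkspur→Slot 6 ($126) — total 145+96+110+120+141+126 = $738.
Max-entry greedy (repeatedly take the single best remaining cell) gives $691, worse by 47.

Maximum total: $738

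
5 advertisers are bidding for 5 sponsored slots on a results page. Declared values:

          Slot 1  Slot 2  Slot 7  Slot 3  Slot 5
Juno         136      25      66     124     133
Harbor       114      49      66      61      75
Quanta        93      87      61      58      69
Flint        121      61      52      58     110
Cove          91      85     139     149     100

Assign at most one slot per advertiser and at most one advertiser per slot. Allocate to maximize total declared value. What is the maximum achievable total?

Maximum total: $574

Optimal: Juno→Slot 3 ($124), Harbor→Slot 1 ($114), Quanta→Slot 2 ($87), Flint→Slot 5 ($110), Cove→Slot 7 ($139) — total 124+114+87+110+139 = $574.
Column-greedy (each slot in turn goes to its best remaining advertiser) gives $533, worse by 41.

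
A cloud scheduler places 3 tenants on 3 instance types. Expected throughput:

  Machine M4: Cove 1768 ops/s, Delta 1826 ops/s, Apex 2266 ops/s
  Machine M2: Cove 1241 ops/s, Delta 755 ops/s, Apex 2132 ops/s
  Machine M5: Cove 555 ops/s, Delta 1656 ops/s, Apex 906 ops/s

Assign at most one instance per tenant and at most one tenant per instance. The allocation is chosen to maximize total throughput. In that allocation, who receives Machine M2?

Apex receives Machine M2.

This is the linear assignment problem.
Optimal: Cove→Machine M4 (1768 ops/s), Delta→Machine M5 (1656 ops/s), Apex→Machine M2 (2132 ops/s) — total 1768+1656+2132 = 5556 ops/s.
Max-entry greedy (repeatedly take the single best remaining cell) gives 5163 ops/s, worse by 393.
Swapping Delta↔Apex (Delta→Machine M2 755 ops/s, Apex→Machine M5 906 ops/s) loses 2127.
Apex's own top instance is Machine M4 (2266 ops/s), but forcing Apex→Machine M4 and reassigning the rest optimally gives only 5163 ops/s — worse by 393.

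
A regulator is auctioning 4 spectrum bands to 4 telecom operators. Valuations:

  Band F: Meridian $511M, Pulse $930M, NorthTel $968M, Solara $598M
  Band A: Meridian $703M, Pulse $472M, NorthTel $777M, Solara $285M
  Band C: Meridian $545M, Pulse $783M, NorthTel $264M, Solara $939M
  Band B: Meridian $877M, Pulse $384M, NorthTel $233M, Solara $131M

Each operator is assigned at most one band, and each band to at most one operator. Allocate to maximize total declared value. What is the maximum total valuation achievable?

Maximum total: $3523M

This is the linear assignment problem.
Optimal: Meridian→Band B ($877M), Pulse→Band F ($930M), NorthTel→Band A ($777M), Solara→Band C ($939M) — total 877+930+777+939 = $3523M.
Column-greedy (each band in turn goes to its best remaining operator) gives $2994M, worse by 529.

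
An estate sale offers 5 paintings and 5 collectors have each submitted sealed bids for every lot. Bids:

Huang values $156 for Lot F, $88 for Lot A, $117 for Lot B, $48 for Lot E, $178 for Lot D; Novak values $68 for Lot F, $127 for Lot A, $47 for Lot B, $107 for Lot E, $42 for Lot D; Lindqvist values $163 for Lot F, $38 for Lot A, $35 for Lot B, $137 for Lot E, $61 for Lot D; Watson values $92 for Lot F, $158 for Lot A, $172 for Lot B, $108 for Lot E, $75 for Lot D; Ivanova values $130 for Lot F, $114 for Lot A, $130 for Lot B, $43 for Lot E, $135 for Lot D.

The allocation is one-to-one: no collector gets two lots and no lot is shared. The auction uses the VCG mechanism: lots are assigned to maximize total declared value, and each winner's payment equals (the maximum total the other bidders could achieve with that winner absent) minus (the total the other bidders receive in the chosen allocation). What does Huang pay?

Efficient allocation: Huang→Lot D ($178), Novak→Lot A ($127), Lindqvist→Lot E ($137), Watson→Lot B ($172), Ivanova→Lot F ($130); total welfare W = $744.
Huang receives Lot D at value $178, so the others get W − 178 = $566.
Without Huang: best allocation of the remaining 4 bidders over all 5 lots is Novak→Lot A ($127), Lindqvist→Lot F ($163), Watson→Lot B ($172), Ivanova→Lot D ($135), total $597.
VCG payment = (others' best without Huang) − (others' welfare with Huang) = 597 − 566 = $31.

Huang pays $31.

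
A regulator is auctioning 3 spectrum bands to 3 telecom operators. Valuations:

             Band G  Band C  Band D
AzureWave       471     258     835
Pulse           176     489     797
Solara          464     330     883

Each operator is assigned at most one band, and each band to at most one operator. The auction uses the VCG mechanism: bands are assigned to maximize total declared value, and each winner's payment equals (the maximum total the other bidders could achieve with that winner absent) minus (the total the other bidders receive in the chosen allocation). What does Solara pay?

Solara pays $364M.

Efficient allocation: AzureWave→Band G ($471M), Pulse→Band C ($489M), Solara→Band D ($883M); total welfare W = $1843M.
Solara receives Band D at value $883M, so the others get W − 883 = $960M.
Without Solara: best allocation of the remaining 2 bidders over all 3 bands is AzureWave→Band D ($835M), Pulse→Band C ($489M), total $1324M.
VCG payment = (others' best without Solara) − (others' welfare with Solara) = 1324 − 960 = $364M.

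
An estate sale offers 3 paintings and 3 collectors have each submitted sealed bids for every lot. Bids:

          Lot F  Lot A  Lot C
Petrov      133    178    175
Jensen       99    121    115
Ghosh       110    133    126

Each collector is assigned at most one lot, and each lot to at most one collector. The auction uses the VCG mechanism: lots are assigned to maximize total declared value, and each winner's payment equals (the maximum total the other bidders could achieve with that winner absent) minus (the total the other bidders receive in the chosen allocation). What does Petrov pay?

Efficient allocation: Petrov→Lot C ($175), Jensen→Lot F ($99), Ghosh→Lot A ($133); total welfare W = $407.
Petrov receives Lot C at value $175, so the others get W − 175 = $232.
Without Petrov: best allocation of the remaining 2 bidders over all 3 lots is Jensen→Lot C ($115), Ghosh→Lot A ($133), total $248.
VCG payment = (others' best without Petrov) − (others' welfare with Petrov) = 248 − 232 = $16.

Petrov pays $16.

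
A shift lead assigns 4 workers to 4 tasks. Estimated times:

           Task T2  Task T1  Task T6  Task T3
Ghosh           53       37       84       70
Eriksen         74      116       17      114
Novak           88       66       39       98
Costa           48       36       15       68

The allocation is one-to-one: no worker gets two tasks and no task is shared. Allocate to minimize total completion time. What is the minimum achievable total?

Optimal: Ghosh→Task T1 (37 min), Eriksen→Task T6 (17 min), Novak→Task T3 (98 min), Costa→Task T2 (48 min) — total 37+17+98+48 = 200 min.
Min-entry greedy (repeatedly take the single cheapest remaining cell) gives 224 min, worse by 24.
Swapping Ghosh↔Eriksen (Ghosh→Task T6 84 min, Eriksen→Task T1 116 min) adds 146.

Minimum total: 200 min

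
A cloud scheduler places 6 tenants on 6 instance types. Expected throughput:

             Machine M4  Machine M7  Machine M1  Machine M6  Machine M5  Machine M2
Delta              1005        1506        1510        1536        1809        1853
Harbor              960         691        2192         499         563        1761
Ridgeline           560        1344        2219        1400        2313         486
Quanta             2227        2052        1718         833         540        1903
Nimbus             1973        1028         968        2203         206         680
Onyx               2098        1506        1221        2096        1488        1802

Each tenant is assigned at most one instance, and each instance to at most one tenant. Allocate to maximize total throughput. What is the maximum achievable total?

Optimal: Delta→Machine M2 (1853 ops/s), Harbor→Machine M1 (2192 ops/s), Ridgeline→Machine M5 (2313 ops/s), Quanta→Machine M7 (2052 ops/s), Nimbus→Machine M6 (2203 ops/s), Onyx→Machine M4 (2098 ops/s) — total 1853+2192+2313+2052+2203+2098 = 12711 ops/s.

Max total: 12711 ops/s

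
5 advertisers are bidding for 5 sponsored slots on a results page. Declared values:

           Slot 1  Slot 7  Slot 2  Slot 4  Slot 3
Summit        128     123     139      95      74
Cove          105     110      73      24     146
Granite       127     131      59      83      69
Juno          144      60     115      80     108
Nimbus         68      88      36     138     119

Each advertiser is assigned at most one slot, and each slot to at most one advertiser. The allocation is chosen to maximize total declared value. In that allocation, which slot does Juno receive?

Juno receives Slot 1.

Optimal: Summit→Slot 2 ($139), Cove→Slot 3 ($146), Granite→Slot 7 ($131), Juno→Slot 1 ($144), Nimbus→Slot 4 ($138) — total 139+146+131+144+138 = $698.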